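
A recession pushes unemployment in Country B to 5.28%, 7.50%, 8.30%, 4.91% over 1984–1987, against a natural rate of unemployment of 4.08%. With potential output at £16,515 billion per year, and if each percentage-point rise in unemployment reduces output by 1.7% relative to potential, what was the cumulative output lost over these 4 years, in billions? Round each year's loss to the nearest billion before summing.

£2,715 billion

Year 1984: gap = -1.7 × (5.28 - 4.08) = -2.04%, loss ≈ 16515 × 2.04/100 ≈ 337.
Year 1985: gap = -1.7 × (7.5 - 4.08) = -5.814%, loss ≈ 16515 × 5.814/100 ≈ 960.
Year 1986: gap = -1.7 × (8.3 - 4.08) = -7.174%, loss ≈ 16515 × 7.174/100 ≈ 1185.
Year 1987: gap = -1.7 × (4.91 - 4.08) = -1.411%, loss ≈ 16515 × 1.411/100 ≈ 233.
Total lost output = 337 + 960 + 1185 + 233 = 2715 billion.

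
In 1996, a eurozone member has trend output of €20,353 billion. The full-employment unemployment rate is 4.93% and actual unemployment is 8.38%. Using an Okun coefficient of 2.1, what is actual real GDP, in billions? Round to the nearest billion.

€18,878 billion

Unemployment gap = 8.38 - 4.93 = 3.45 points, so the output gap is -2.1 × 3.45 = -7.245%.
Actual GDP = 20353 × (1 - 7.245/100) = 20353 × 0.92755 ≈ 18878 billion.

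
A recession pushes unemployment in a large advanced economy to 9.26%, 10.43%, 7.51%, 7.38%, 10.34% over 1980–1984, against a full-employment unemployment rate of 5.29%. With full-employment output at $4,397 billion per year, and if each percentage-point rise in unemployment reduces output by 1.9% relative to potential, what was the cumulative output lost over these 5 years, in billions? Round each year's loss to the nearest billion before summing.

$1,543 billion

Year 1980: gap = -1.9 × (9.26 - 5.29) = -7.543%, loss ≈ 4397 × 7.543/100 ≈ 332.
Year 1981: gap = -1.9 × (10.43 - 5.29) = -9.766%, loss ≈ 4397 × 9.766/100 ≈ 429.
Year 1982: gap = -1.9 × (7.51 - 5.29) = -4.218%, loss ≈ 4397 × 4.218/100 ≈ 185.
Year 1983: gap = -1.9 × (7.38 - 5.29) = -3.971%, loss ≈ 4397 × 3.971/100 ≈ 175.
Year 1984: gap = -1.9 × (10.34 - 5.29) = -9.595%, loss ≈ 4397 × 9.595/100 ≈ 422.
Total lost output = 332 + 429 + 185 + 175 + 422 = 1543 billion.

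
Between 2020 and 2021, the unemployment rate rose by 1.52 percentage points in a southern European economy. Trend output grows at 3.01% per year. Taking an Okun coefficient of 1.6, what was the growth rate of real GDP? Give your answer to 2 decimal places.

Growth-rate Okun's law: g_Y = g_Y* - β × Δu.
g_Y = 3.01 - 1.6 × (1.52) = 3.01 - 2.432 = 0.578%, i.e. 0.58% to 2 d.p.

0.58%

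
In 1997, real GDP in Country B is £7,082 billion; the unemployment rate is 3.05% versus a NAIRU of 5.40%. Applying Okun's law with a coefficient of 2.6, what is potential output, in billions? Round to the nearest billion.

£6,674 billion

Unemployment gap = 3.05 - 5.4 = -2.35 points, so output gap = -2.6 × (-2.35) = 6.11%.
Since Y = Y* × (1 + gap/100), Y* = 7082/1.0611 ≈ 6674 billion.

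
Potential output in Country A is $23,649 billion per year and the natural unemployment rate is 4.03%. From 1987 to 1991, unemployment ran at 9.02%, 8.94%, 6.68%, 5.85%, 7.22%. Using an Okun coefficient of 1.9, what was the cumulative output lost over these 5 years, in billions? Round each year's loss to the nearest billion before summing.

$7,890 billion

Year 1987: gap = -1.9 × (9.02 - 4.03) = -9.481%, loss ≈ 23649 × 9.481/100 ≈ 2242.
Year 1988: gap = -1.9 × (8.94 - 4.03) = -9.329%, loss ≈ 23649 × 9.329/100 ≈ 2206.
Year 1989: gap = -1.9 × (6.68 - 4.03) = -5.035%, loss ≈ 23649 × 5.035/100 ≈ 1191.
Year 1990: gap = -1.9 × (5.85 - 4.03) = -3.458%, loss ≈ 23649 × 3.458/100 ≈ 818.
Year 1991: gap = -1.9 × (7.22 - 4.03) = -6.061%, loss ≈ 23649 × 6.061/100 ≈ 1433.
Total lost output = 2242 + 2206 + 1191 + 818 + 1433 = 7890 billion.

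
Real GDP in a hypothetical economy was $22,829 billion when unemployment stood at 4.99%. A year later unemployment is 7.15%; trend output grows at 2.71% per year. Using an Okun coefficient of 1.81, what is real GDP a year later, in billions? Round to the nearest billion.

Δu = 7.15 - 4.99 = 2.16 points.
Okun's law (growth form): g_Y = g_Y* - β × Δu = 2.71 - 1.81 × (2.16) = 2.71 - 3.9096 = -1.1996%.
Real GDP in the next year = 22829 × (1 - 1.1996/100) = 22829 × 0.988004 ≈ 22555 billion.

$22,555 billion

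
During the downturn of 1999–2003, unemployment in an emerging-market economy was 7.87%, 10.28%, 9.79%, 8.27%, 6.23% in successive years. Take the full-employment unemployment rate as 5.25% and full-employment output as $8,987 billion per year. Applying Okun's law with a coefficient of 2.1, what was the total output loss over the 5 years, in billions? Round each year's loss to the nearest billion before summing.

$3,055 billion

Year 1999: gap = -2.1 × (7.87 - 5.25) = -5.502%, loss ≈ 8987 × 5.502/100 ≈ 494.
Year 2000: gap = -2.1 × (10.28 - 5.25) = -10.563%, loss ≈ 8987 × 10.563/100 ≈ 949.
Year 2001: gap = -2.1 × (9.79 - 5.25) = -9.534%, loss ≈ 8987 × 9.534/100 ≈ 857.
Year 2002: gap = -2.1 × (8.27 - 5.25) = -6.342%, loss ≈ 8987 × 6.342/100 ≈ 570.
Year 2003: gap = -2.1 × (6.23 - 5.25) = -2.058%, loss ≈ 8987 × 2.058/100 ≈ 185.
Total lost output = 494 + 949 + 857 + 570 + 185 = 3055 billion.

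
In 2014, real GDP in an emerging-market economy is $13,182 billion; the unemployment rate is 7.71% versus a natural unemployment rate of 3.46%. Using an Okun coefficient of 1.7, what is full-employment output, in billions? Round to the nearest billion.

$14,209 billion

Unemployment gap = 7.71 - 3.46 = 4.25 points, so output gap = -1.7 × 4.25 = -7.225%.
Since Y = Y* × (1 + gap/100), Y* = 13182/0.92775 ≈ 14209 billion.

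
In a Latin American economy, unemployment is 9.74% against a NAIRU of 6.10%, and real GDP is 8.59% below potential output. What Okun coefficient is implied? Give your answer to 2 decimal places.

β ≈ 2.36

Okun's law: output gap = -β × (u - u*).
-8.59 = -β × (9.74 - 6.1) = -β × 3.64, so β = 8.59/3.64 = 2.36.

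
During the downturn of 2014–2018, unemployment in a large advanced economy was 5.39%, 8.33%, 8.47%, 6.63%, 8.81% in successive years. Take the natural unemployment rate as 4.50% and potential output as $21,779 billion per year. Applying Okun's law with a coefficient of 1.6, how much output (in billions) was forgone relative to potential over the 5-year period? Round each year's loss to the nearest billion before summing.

Year 2014: gap = -1.6 × (5.39 - 4.5) = -1.424%, loss ≈ 21779 × 1.424/100 ≈ 310.
Year 2015: gap = -1.6 × (8.33 - 4.5) = -6.128%, loss ≈ 21779 × 6.128/100 ≈ 1335.
Year 2016: gap = -1.6 × (8.47 - 4.5) = -6.352%, loss ≈ 21779 × 6.352/100 ≈ 1383.
Year 2017: gap = -1.6 × (6.63 - 4.5) = -3.408%, loss ≈ 21779 × 3.408/100 ≈ 742.
Year 2018: gap = -1.6 × (8.81 - 4.5) = -6.896%, loss ≈ 21779 × 6.896/100 ≈ 1502.
Total lost output = 310 + 1335 + 1383 + 742 + 1502 = 5272 billion.

$5,272 billion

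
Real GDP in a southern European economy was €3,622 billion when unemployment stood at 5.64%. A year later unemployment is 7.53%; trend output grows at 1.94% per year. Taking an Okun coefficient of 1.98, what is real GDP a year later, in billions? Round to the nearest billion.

Δu = 7.53 - 5.64 = 1.89 points.
Okun's law (growth form): g_Y = g_Y* - β × Δu = 1.94 - 1.98 × (1.89) = 1.94 - 3.7422 = -1.8022%.
Real GDP in the next year = 3622 × (1 - 1.8022/100) = 3622 × 0.981978 ≈ 3557 billion.

€3,557 billion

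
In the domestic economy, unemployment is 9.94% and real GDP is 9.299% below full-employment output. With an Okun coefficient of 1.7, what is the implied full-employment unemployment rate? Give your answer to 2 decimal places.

4.47%

From Okun's law, u - u* = -(output gap)/β = -(-9.299)/1.7 = 5.47 points.
So u* = 9.94 - 5.47 = 4.47%.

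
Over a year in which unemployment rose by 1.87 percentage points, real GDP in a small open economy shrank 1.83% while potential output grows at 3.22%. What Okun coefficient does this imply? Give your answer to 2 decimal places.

β ≈ 2.70

Growth form: g_Y = g_Y* - β × Δu, so β = (g_Y* - g_Y)/Δu.
β = (3.22 + 1.83)/1.87 = 5.05/1.87 = 2.70.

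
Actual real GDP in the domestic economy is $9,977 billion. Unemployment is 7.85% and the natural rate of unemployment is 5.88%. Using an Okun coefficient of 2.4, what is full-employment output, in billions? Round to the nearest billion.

Unemployment gap = 7.85 - 5.88 = 1.97 points, so output gap = -2.4 × 1.97 = -4.728%.
Since Y = Y* × (1 + gap/100), Y* = 9977/0.95272 ≈ 10472 billion.

$10,472 billion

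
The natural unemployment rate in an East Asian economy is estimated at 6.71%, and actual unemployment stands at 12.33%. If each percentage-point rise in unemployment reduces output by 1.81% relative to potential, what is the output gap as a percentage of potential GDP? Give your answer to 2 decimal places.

-10.17%

The unemployment gap is 12.33 - 6.71 = 5.62 percentage points.
Okun's law gives an output gap of -1.81 × 5.62 = -10.1722%, i.e. 10.17% below potential.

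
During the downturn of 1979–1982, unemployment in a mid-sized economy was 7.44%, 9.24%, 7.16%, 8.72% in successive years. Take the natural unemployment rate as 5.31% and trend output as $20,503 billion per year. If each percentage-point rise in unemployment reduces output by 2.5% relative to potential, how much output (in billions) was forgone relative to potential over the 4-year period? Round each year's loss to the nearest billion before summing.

Year 1979: gap = -2.5 × (7.44 - 5.31) = -5.325%, loss ≈ 20503 × 5.325/100 ≈ 1092.
Year 1980: gap = -2.5 × (9.24 - 5.31) = -9.825%, loss ≈ 20503 × 9.825/100 ≈ 2014.
Year 1981: gap = -2.5 × (7.16 - 5.31) = -4.625%, loss ≈ 20503 × 4.625/100 ≈ 948.
Year 1982: gap = -2.5 × (8.72 - 5.31) = -8.525%, loss ≈ 20503 × 8.525/100 ≈ 1748.
Total lost output = 1092 + 2014 + 948 + 1748 = 5802 billion.

$5,802 billion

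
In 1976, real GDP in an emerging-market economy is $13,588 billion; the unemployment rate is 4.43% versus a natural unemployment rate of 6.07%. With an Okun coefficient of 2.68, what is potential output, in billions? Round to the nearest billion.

$13,016 billion

Unemployment gap = 4.43 - 6.07 = -1.64 points, so output gap = -2.68 × (-1.64) = 4.3952%.
Since Y = Y* × (1 + gap/100), Y* = 13588/1.043952 ≈ 13016 billion.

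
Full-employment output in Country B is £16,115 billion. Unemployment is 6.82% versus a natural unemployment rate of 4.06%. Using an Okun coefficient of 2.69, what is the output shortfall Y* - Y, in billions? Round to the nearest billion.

Output gap = -2.69 × (6.82 - 4.06) = -2.69 × 2.76 = -7.4244%.
Actual GDP ≈ 16115 × 0.925756 ≈ 14919 billion, so the shortfall is 16115 - 14919 = 1196 billion.

£1,196 billion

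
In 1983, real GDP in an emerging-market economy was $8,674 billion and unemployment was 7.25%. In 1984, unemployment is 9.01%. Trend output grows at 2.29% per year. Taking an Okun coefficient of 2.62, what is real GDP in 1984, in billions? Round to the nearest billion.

$8,473 billion

Δu = 9.01 - 7.25 = 1.76 points.
Okun's law (growth form): g_Y = g_Y* - β × Δu = 2.29 - 2.62 × (1.76) = 2.29 - 4.6112 = -2.3212%.
Real GDP in the next year = 8674 × (1 - 2.3212/100) = 8674 × 0.976788 ≈ 8473 billion.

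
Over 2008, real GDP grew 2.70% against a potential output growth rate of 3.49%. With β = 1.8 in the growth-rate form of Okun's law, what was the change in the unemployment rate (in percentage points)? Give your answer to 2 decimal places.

0.44 percentage points

Growth-rate Okun's law: g_Y = g_Y* - β × Δu, so Δu = (g_Y* - g_Y)/β.
Δu = (3.49 - 2.7)/1.8 = 0.79/1.8 = 0.44 percentage points.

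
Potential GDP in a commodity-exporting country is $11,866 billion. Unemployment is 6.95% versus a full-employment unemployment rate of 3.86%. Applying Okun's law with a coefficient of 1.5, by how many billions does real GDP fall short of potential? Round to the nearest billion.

Output gap = -1.5 × (6.95 - 3.86) = -1.5 × 3.09 = -4.635%.
Actual GDP ≈ 11866 × 0.95365 ≈ 11316 billion, so the shortfall is 11866 - 11316 = 550 billion.

$550 billion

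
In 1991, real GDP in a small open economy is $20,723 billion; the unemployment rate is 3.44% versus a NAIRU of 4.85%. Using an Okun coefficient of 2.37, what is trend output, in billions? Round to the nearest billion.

$20,053 billion

Unemployment gap = 3.44 - 4.85 = -1.41 points, so output gap = -2.37 × (-1.41) = 3.3417%.
Since Y = Y* × (1 + gap/100), Y* = 20723/1.033417 ≈ 20053 billion.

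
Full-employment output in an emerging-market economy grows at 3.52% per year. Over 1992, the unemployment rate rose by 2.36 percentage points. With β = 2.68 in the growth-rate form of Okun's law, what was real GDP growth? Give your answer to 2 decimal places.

-2.80%

Growth-rate Okun's law: g_Y = g_Y* - β × Δu.
g_Y = 3.52 - 2.68 × (2.36) = 3.52 - 6.3248 = -2.8048%, i.e. -2.80% to 2 d.p.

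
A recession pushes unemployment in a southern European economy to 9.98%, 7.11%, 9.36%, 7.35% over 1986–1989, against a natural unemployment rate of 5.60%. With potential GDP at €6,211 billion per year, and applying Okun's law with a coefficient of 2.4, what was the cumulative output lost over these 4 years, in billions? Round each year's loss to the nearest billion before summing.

€1,699 billion

Year 1986: gap = -2.4 × (9.98 - 5.6) = -10.512%, loss ≈ 6211 × 10.512/100 ≈ 653.
Year 1987: gap = -2.4 × (7.11 - 5.6) = -3.624%, loss ≈ 6211 × 3.624/100 ≈ 225.
Year 1988: gap = -2.4 × (9.36 - 5.6) = -9.024%, loss ≈ 6211 × 9.024/100 ≈ 560.
Year 1989: gap = -2.4 × (7.35 - 5.6) = -4.2%, loss ≈ 6211 × 4.2/100 ≈ 261.
Total lost output = 653 + 225 + 560 + 261 = 1699 billion.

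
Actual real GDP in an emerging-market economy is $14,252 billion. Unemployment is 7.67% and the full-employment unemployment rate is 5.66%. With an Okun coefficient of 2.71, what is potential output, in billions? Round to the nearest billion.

Unemployment gap = 7.67 - 5.66 = 2.01 points, so output gap = -2.71 × 2.01 = -5.4471%.
Since Y = Y* × (1 + gap/100), Y* = 14252/0.945529 ≈ 15073 billion.

$15,073 billion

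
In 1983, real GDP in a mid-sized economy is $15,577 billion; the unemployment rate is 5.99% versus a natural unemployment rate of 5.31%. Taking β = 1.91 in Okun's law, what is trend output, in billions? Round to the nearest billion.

Unemployment gap = 5.99 - 5.31 = 0.68 points, so output gap = -1.91 × 0.68 = -1.2988%.
Since Y = Y* × (1 + gap/100), Y* = 15577/0.987012 ≈ 15782 billion.

$15,782 billion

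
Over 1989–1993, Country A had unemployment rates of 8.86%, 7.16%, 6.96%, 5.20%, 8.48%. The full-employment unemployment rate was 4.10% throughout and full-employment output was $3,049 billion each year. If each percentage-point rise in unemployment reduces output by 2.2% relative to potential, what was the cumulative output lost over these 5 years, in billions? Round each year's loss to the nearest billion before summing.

Year 1989: gap = -2.2 × (8.86 - 4.1) = -10.472%, loss ≈ 3049 × 10.472/100 ≈ 319.
Year 1990: gap = -2.2 × (7.16 - 4.1) = -6.732%, loss ≈ 3049 × 6.732/100 ≈ 205.
Year 1991: gap = -2.2 × (6.96 - 4.1) = -6.292%, loss ≈ 3049 × 6.292/100 ≈ 192.
Year 1992: gap = -2.2 × (5.2 - 4.1) = -2.42%, loss ≈ 3049 × 2.42/100 ≈ 74.
Year 1993: gap = -2.2 × (8.48 - 4.1) = -9.636%, loss ≈ 3049 × 9.636/100 ≈ 294.
Total lost output = 319 + 205 + 192 + 74 + 294 = 1084 billion.

$1,084 billion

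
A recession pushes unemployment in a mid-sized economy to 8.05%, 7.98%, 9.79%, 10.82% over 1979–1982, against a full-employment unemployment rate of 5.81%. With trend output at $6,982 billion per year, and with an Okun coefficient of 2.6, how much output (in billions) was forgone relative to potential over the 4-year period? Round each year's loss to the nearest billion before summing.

$2,432 billion

Year 1979: gap = -2.6 × (8.05 - 5.81) = -5.824%, loss ≈ 6982 × 5.824/100 ≈ 407.
Year 1980: gap = -2.6 × (7.98 - 5.81) = -5.642%, loss ≈ 6982 × 5.642/100 ≈ 394.
Year 1981: gap = -2.6 × (9.79 - 5.81) = -10.348%, loss ≈ 6982 × 10.348/100 ≈ 722.
Year 1982: gap = -2.6 × (10.82 - 5.81) = -13.026%, loss ≈ 6982 × 13.026/100 ≈ 909.
Total lost output = 407 + 394 + 722 + 909 = 2432 billion.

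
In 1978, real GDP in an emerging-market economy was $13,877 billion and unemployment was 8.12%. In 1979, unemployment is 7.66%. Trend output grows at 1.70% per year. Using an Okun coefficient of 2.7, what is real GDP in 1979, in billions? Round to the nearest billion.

$14,285 billion

Δu = 7.66 - 8.12 = -0.46 points.
Okun's law (growth form): g_Y = g_Y* - β × Δu = 1.70 - 2.7 × (-0.46) = 1.7 + 1.242 = 2.942%.
Real GDP in the next year = 13877 × (1 + 2.942/100) = 13877 × 1.02942 ≈ 14285 billion.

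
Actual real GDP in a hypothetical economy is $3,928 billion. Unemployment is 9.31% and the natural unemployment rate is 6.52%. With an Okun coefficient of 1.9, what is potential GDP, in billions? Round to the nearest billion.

Unemployment gap = 9.31 - 6.52 = 2.79 points, so output gap = -1.9 × 2.79 = -5.301%.
Since Y = Y* × (1 + gap/100), Y* = 3928/0.94699 ≈ 4148 billion.

$4,148 billion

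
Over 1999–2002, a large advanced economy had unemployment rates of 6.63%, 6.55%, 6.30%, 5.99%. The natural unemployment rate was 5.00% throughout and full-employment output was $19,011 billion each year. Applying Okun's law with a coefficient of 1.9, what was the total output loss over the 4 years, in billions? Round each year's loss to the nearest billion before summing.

Year 1999: gap = -1.9 × (6.63 - 5) = -3.097%, loss ≈ 19011 × 3.097/100 ≈ 589.
Year 2000: gap = -1.9 × (6.55 - 5) = -2.945%, loss ≈ 19011 × 2.945/100 ≈ 560.
Year 2001: gap = -1.9 × (6.3 - 5) = -2.47%, loss ≈ 19011 × 2.47/100 ≈ 470.
Year 2002: gap = -1.9 × (5.99 - 5) = -1.881%, loss ≈ 19011 × 1.881/100 ≈ 358.
Total lost output = 589 + 560 + 470 + 358 = 1977 billion.

$1,977 billion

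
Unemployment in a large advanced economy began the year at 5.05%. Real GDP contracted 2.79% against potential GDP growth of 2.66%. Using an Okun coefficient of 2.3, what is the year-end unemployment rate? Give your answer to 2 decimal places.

Growth-rate Okun's law: g_Y = g_Y* - β × Δu, so Δu = (g_Y* - g_Y)/β.
Δu = (2.66 + 2.79)/2.3 = 5.45/2.3 = 2.37 percentage points.
Year-end unemployment = 5.05 + 2.37 = 7.42%.

7.42%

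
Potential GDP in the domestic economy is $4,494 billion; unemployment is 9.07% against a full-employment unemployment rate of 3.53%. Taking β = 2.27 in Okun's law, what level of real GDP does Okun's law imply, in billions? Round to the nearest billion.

$3,929 billion

Unemployment gap = 9.07 - 3.53 = 5.54 points, so the output gap is -2.27 × 5.54 = -12.5758%.
Actual GDP = 4494 × (1 - 12.5758/100) = 4494 × 0.874242 ≈ 3929 billion.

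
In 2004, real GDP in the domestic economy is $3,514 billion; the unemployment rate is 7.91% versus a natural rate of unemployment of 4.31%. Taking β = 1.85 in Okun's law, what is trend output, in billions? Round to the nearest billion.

$3,765 billion

Unemployment gap = 7.91 - 4.31 = 3.6 points, so output gap = -1.85 × 3.6 = -6.66%.
Since Y = Y* × (1 + gap/100), Y* = 3514/0.9334 ≈ 3765 billion.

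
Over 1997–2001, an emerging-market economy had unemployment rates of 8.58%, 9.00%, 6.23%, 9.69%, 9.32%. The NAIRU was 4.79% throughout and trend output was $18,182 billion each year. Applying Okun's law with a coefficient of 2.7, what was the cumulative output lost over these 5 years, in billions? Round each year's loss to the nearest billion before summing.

Year 1997: gap = -2.7 × (8.58 - 4.79) = -10.233%, loss ≈ 18182 × 10.233/100 ≈ 1861.
Year 1998: gap = -2.7 × (9 - 4.79) = -11.367%, loss ≈ 18182 × 11.367/100 ≈ 2067.
Year 1999: gap = -2.7 × (6.23 - 4.79) = -3.888%, loss ≈ 18182 × 3.888/100 ≈ 707.
Year 2000: gap = -2.7 × (9.69 - 4.79) = -13.23%, loss ≈ 18182 × 13.23/100 ≈ 2405.
Year 2001: gap = -2.7 × (9.32 - 4.79) = -12.231%, loss ≈ 18182 × 12.231/100 ≈ 2224.
Total lost output = 1861 + 2067 + 707 + 2405 + 2224 = 9264 billion.

$9,264 billion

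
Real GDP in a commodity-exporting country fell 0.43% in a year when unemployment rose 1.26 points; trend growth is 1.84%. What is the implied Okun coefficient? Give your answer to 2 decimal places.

Growth form: g_Y = g_Y* - β × Δu, so β = (g_Y* - g_Y)/Δu.
β = (1.84 + 0.43)/1.26 = 2.27/1.26 = 1.80.

β ≈ 1.80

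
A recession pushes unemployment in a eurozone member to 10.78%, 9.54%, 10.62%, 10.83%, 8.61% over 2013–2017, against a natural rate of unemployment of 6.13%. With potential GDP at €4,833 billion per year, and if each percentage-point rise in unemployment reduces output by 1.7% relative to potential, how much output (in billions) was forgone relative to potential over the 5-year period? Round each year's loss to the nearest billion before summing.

Year 2013: gap = -1.7 × (10.78 - 6.13) = -7.905%, loss ≈ 4833 × 7.905/100 ≈ 382.
Year 2014: gap = -1.7 × (9.54 - 6.13) = -5.797%, loss ≈ 4833 × 5.797/100 ≈ 280.
Year 2015: gap = -1.7 × (10.62 - 6.13) = -7.633%, loss ≈ 4833 × 7.633/100 ≈ 369.
Year 2016: gap = -1.7 × (10.83 - 6.13) = -7.99%, loss ≈ 4833 × 7.99/100 ≈ 386.
Year 2017: gap = -1.7 × (8.61 - 6.13) = -4.216%, loss ≈ 4833 × 4.216/100 ≈ 204.
Total lost output = 382 + 280 + 369 + 386 + 204 = 1621 billion.

€1,621 billion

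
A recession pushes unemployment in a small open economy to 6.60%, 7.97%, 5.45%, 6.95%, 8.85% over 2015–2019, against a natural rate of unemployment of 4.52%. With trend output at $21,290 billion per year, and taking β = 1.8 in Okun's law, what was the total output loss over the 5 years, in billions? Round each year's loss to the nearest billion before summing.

Year 2015: gap = -1.8 × (6.6 - 4.52) = -3.744%, loss ≈ 21290 × 3.744/100 ≈ 797.
Year 2016: gap = -1.8 × (7.97 - 4.52) = -6.21%, loss ≈ 21290 × 6.21/100 ≈ 1322.
Year 2017: gap = -1.8 × (5.45 - 4.52) = -1.674%, loss ≈ 21290 × 1.674/100 ≈ 356.
Year 2018: gap = -1.8 × (6.95 - 4.52) = -4.374%, loss ≈ 21290 × 4.374/100 ≈ 931.
Year 2019: gap = -1.8 × (8.85 - 4.52) = -7.794%, loss ≈ 21290 × 7.794/100 ≈ 1659.
Total lost output = 797 + 1322 + 356 + 931 + 1659 = 5065 billion.

$5,065 billion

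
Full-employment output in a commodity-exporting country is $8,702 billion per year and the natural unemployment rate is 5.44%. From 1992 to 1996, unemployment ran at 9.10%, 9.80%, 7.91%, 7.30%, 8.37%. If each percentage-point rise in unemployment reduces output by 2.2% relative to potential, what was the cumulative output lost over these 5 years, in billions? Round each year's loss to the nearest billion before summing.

Year 1992: gap = -2.2 × (9.1 - 5.44) = -8.052%, loss ≈ 8702 × 8.052/100 ≈ 701.
Year 1993: gap = -2.2 × (9.8 - 5.44) = -9.592%, loss ≈ 8702 × 9.592/100 ≈ 835.
Year 1994: gap = -2.2 × (7.91 - 5.44) = -5.434%, loss ≈ 8702 × 5.434/100 ≈ 473.
Year 1995: gap = -2.2 × (7.3 - 5.44) = -4.092%, loss ≈ 8702 × 4.092/100 ≈ 356.
Year 1996: gap = -2.2 × (8.37 - 5.44) = -6.446%, loss ≈ 8702 × 6.446/100 ≈ 561.
Total lost output = 701 + 835 + 473 + 356 + 561 = 2926 billion.

$2,926 billion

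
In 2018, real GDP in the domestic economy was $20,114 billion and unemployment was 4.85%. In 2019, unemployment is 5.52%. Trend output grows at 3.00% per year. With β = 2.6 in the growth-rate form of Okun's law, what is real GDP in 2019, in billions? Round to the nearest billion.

$20,367 billion

Δu = 5.52 - 4.85 = 0.67 points.
Okun's law (growth form): g_Y = g_Y* - β × Δu = 3.00 - 2.6 × (0.67) = 3 - 1.742 = 1.258%.
Real GDP in the next year = 20114 × (1 + 1.258/100) = 20114 × 1.01258 ≈ 20367 billion.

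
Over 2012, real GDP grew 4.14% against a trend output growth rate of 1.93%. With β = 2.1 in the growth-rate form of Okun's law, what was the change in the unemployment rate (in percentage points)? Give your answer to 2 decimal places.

Growth-rate Okun's law: g_Y = g_Y* - β × Δu, so Δu = (g_Y* - g_Y)/β.
Δu = (1.93 - 4.14)/2.1 = -2.21/2.1 = -1.05 percentage points.

-1.05 percentage points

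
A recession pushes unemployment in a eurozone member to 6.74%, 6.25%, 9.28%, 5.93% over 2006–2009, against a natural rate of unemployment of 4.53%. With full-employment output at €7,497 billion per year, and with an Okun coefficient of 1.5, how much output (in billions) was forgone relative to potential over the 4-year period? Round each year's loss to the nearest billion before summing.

€1,133 billion

Year 2006: gap = -1.5 × (6.74 - 4.53) = -3.315%, loss ≈ 7497 × 3.315/100 ≈ 249.
Year 2007: gap = -1.5 × (6.25 - 4.53) = -2.58%, loss ≈ 7497 × 2.58/100 ≈ 193.
Year 2008: gap = -1.5 × (9.28 - 4.53) = -7.125%, loss ≈ 7497 × 7.125/100 ≈ 534.
Year 2009: gap = -1.5 × (5.93 - 4.53) = -2.1%, loss ≈ 7497 × 2.1/100 ≈ 157.
Total lost output = 249 + 193 + 534 + 157 = 1133 billion.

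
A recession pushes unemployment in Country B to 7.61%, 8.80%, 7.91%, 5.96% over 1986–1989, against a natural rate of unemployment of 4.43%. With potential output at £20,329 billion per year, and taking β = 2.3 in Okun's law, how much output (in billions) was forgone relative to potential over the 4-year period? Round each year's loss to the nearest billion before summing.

Year 1986: gap = -2.3 × (7.61 - 4.43) = -7.314%, loss ≈ 20329 × 7.314/100 ≈ 1487.
Year 1987: gap = -2.3 × (8.8 - 4.43) = -10.051%, loss ≈ 20329 × 10.051/100 ≈ 2043.
Year 1988: gap = -2.3 × (7.91 - 4.43) = -8.004%, loss ≈ 20329 × 8.004/100 ≈ 1627.
Year 1989: gap = -2.3 × (5.96 - 4.43) = -3.519%, loss ≈ 20329 × 3.519/100 ≈ 715.
Total lost output = 1487 + 2043 + 1627 + 715 = 5872 billion.

£5,872 billion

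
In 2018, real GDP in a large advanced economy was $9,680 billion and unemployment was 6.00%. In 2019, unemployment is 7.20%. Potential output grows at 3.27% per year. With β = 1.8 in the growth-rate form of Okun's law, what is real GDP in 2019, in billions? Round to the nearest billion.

Δu = 7.2 - 6 = 1.2 points.
Okun's law (growth form): g_Y = g_Y* - β × Δu = 3.27 - 1.8 × (1.20) = 3.27 - 2.16 = 1.11%.
Real GDP in the next year = 9680 × (1 + 1.11/100) = 9680 × 1.0111 ≈ 9787 billion.

$9,787 billion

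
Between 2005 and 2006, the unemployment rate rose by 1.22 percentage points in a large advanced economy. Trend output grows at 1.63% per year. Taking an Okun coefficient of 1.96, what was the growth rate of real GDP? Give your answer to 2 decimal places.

-0.76%

Growth-rate Okun's law: g_Y = g_Y* - β × Δu.
g_Y = 1.63 - 1.96 × (1.22) = 1.63 - 2.3912 = -0.7612%, i.e. -0.76% to 2 d.p.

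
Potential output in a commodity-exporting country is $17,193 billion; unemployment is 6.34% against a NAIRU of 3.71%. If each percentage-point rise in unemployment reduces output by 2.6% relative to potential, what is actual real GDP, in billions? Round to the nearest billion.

Unemployment gap = 6.34 - 3.71 = 2.63 points, so the output gap is -2.6 × 2.63 = -6.838%.
Actual GDP = 17193 × (1 - 6.838/100) = 17193 × 0.93162 ≈ 16017 billion.

$16,017 billion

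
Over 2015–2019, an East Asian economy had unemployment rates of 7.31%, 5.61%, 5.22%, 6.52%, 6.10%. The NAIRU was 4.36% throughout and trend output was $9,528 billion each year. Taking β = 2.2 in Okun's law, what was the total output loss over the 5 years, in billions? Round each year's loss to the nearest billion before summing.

$1,878 billion

Year 2015: gap = -2.2 × (7.31 - 4.36) = -6.49%, loss ≈ 9528 × 6.49/100 ≈ 618.
Year 2016: gap = -2.2 × (5.61 - 4.36) = -2.75%, loss ≈ 9528 × 2.75/100 ≈ 262.
Year 2017: gap = -2.2 × (5.22 - 4.36) = -1.892%, loss ≈ 9528 × 1.892/100 ≈ 180.
Year 2018: gap = -2.2 × (6.52 - 4.36) = -4.752%, loss ≈ 9528 × 4.752/100 ≈ 453.
Year 2019: gap = -2.2 × (6.1 - 4.36) = -3.828%, loss ≈ 9528 × 3.828/100 ≈ 365.
Total lost output = 618 + 262 + 180 + 453 + 365 = 1878 billion.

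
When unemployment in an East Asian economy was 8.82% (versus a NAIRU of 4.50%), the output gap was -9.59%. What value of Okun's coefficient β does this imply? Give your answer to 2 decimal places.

β ≈ 2.22

Okun's law: output gap = -β × (u - u*).
-9.59 = -β × (8.82 - 4.5) = -β × 4.32, so β = 9.59/4.32 = 2.22.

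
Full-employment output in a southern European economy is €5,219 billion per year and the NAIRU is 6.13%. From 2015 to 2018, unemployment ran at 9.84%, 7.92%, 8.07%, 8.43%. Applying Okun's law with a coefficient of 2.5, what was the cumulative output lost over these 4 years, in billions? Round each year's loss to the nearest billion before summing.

€1,271 billion

Year 2015: gap = -2.5 × (9.84 - 6.13) = -9.275%, loss ≈ 5219 × 9.275/100 ≈ 484.
Year 2016: gap = -2.5 × (7.92 - 6.13) = -4.475%, loss ≈ 5219 × 4.475/100 ≈ 234.
Year 2017: gap = -2.5 × (8.07 - 6.13) = -4.85%, loss ≈ 5219 × 4.85/100 ≈ 253.
Year 2018: gap = -2.5 × (8.43 - 6.13) = -5.75%, loss ≈ 5219 × 5.75/100 ≈ 300.
Total lost output = 484 + 234 + 253 + 300 = 1271 billion.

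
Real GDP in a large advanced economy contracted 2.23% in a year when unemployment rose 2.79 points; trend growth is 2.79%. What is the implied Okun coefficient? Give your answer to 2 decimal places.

β ≈ 1.80

Growth form: g_Y = g_Y* - β × Δu, so β = (g_Y* - g_Y)/Δu.
β = (2.79 + 2.23)/2.79 = 5.02/2.79 = 1.80.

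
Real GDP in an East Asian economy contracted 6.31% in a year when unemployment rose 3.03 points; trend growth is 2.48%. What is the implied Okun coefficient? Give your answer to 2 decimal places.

Growth form: g_Y = g_Y* - β × Δu, so β = (g_Y* - g_Y)/Δu.
β = (2.48 + 6.31)/3.03 = 8.79/3.03 = 2.90.

β ≈ 2.90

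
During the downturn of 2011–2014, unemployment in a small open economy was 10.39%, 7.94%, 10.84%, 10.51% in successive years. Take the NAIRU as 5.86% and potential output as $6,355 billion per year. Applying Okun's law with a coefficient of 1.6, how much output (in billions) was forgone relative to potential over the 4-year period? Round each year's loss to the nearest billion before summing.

Year 2011: gap = -1.6 × (10.39 - 5.86) = -7.248%, loss ≈ 6355 × 7.248/100 ≈ 461.
Year 2012: gap = -1.6 × (7.94 - 5.86) = -3.328%, loss ≈ 6355 × 3.328/100 ≈ 211.
Year 2013: gap = -1.6 × (10.84 - 5.86) = -7.968%, loss ≈ 6355 × 7.968/100 ≈ 506.
Year 2014: gap = -1.6 × (10.51 - 5.86) = -7.44%, loss ≈ 6355 × 7.44/100 ≈ 473.
Total lost output = 461 + 211 + 506 + 473 = 1651 billion.

$1,651 billion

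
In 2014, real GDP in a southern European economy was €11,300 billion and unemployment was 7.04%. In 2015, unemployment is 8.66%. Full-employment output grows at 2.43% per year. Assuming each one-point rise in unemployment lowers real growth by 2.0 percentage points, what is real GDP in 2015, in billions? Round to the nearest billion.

€11,208 billion

Δu = 8.66 - 7.04 = 1.62 points.
Okun's law (growth form): g_Y = g_Y* - β × Δu = 2.43 - 2.0 × (1.62) = 2.43 - 3.24 = -0.81%.
Real GDP in the next year = 11300 × (1 - 0.81/100) = 11300 × 0.9919 ≈ 11208 billion.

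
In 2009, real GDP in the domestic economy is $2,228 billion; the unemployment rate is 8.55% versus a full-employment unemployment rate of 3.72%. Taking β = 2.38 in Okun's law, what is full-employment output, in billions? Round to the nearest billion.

Unemployment gap = 8.55 - 3.72 = 4.83 points, so output gap = -2.38 × 4.83 = -11.4954%.
Since Y = Y* × (1 + gap/100), Y* = 2228/0.885046 ≈ 2517 billion.

$2,517 billion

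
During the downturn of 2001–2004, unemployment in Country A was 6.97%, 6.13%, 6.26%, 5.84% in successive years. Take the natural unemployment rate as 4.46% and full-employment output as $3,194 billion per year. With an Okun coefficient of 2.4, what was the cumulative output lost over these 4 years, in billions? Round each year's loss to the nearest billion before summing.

Year 2001: gap = -2.4 × (6.97 - 4.46) = -6.024%, loss ≈ 3194 × 6.024/100 ≈ 192.
Year 2002: gap = -2.4 × (6.13 - 4.46) = -4.008%, loss ≈ 3194 × 4.008/100 ≈ 128.
Year 2003: gap = -2.4 × (6.26 - 4.46) = -4.32%, loss ≈ 3194 × 4.32/100 ≈ 138.
Year 2004: gap = -2.4 × (5.84 - 4.46) = -3.312%, loss ≈ 3194 × 3.312/100 ≈ 106.
Total lost output = 192 + 128 + 138 + 106 = 564 billion.

$564 billion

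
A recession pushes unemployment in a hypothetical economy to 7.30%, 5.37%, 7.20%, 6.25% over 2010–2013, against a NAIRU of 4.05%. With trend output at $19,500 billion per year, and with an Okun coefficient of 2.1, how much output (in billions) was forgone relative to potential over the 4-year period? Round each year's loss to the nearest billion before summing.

Year 2010: gap = -2.1 × (7.3 - 4.05) = -6.825%, loss ≈ 19500 × 6.825/100 ≈ 1331.
Year 2011: gap = -2.1 × (5.37 - 4.05) = -2.772%, loss ≈ 19500 × 2.772/100 ≈ 541.
Year 2012: gap = -2.1 × (7.2 - 4.05) = -6.615%, loss ≈ 19500 × 6.615/100 ≈ 1290.
Year 2013: gap = -2.1 × (6.25 - 4.05) = -4.62%, loss ≈ 19500 × 4.62/100 ≈ 901.
Total lost output = 1331 + 541 + 1290 + 901 = 4063 billion.

$4,063 billion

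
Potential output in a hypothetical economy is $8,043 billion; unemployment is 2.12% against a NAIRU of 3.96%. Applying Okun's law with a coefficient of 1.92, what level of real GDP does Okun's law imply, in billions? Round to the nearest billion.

Unemployment gap = 2.12 - 3.96 = -1.84 points, so the output gap is -1.92 × (-1.84) = 3.5328%.
Actual GDP = 8043 × (1 + 3.5328/100) = 8043 × 1.035328 ≈ 8327 billion.

$8,327 billion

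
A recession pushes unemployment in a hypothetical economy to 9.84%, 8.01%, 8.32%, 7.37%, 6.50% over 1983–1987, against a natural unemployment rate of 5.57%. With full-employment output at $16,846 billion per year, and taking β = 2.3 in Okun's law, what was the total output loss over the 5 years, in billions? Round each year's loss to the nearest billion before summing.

$4,722 billion

Year 1983: gap = -2.3 × (9.84 - 5.57) = -9.821%, loss ≈ 16846 × 9.821/100 ≈ 1654.
Year 1984: gap = -2.3 × (8.01 - 5.57) = -5.612%, loss ≈ 16846 × 5.612/100 ≈ 945.
Year 1985: gap = -2.3 × (8.32 - 5.57) = -6.325%, loss ≈ 16846 × 6.325/100 ≈ 1066.
Year 1986: gap = -2.3 × (7.37 - 5.57) = -4.14%, loss ≈ 16846 × 4.14/100 ≈ 697.
Year 1987: gap = -2.3 × (6.5 - 5.57) = -2.139%, loss ≈ 16846 × 2.139/100 ≈ 360.
Total lost output = 1654 + 945 + 1066 + 697 + 360 = 4722 billion.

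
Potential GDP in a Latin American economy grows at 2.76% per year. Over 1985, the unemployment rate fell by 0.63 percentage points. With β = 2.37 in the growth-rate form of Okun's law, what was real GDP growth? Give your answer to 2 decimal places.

4.25%

Growth-rate Okun's law: g_Y = g_Y* - β × Δu.
g_Y = 2.76 - 2.37 × (-0.63) = 2.76 + 1.4931 = 4.2531%, i.e. 4.25% to 2 d.p.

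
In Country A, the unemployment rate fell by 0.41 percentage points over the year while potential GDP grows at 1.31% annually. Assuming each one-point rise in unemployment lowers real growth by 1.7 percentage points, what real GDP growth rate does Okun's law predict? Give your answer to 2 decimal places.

Growth-rate Okun's law: g_Y = g_Y* - β × Δu.
g_Y = 1.31 - 1.7 × (-0.41) = 1.31 + 0.697 = 2.007%, i.e. 2.01% to 2 d.p.

2.01%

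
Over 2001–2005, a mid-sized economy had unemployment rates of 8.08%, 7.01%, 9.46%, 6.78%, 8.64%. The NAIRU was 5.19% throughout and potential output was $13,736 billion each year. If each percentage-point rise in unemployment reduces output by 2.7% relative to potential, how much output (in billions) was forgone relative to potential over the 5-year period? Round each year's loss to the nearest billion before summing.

Year 2001: gap = -2.7 × (8.08 - 5.19) = -7.803%, loss ≈ 13736 × 7.803/100 ≈ 1072.
Year 2002: gap = -2.7 × (7.01 - 5.19) = -4.914%, loss ≈ 13736 × 4.914/100 ≈ 675.
Year 2003: gap = -2.7 × (9.46 - 5.19) = -11.529%, loss ≈ 13736 × 11.529/100 ≈ 1584.
Year 2004: gap = -2.7 × (6.78 - 5.19) = -4.293%, loss ≈ 13736 × 4.293/100 ≈ 590.
Year 2005: gap = -2.7 × (8.64 - 5.19) = -9.315%, loss ≈ 13736 × 9.315/100 ≈ 1280.
Total lost output = 1072 + 675 + 1584 + 590 + 1280 = 5201 billion.

$5,201 billion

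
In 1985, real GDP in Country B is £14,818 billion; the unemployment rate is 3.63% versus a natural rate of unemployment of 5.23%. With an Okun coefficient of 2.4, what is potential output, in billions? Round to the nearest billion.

£14,270 billion

Unemployment gap = 3.63 - 5.23 = -1.6 points, so output gap = -2.4 × (-1.6) = 3.84%.
Since Y = Y* × (1 + gap/100), Y* = 14818/1.0384 ≈ 14270 billion.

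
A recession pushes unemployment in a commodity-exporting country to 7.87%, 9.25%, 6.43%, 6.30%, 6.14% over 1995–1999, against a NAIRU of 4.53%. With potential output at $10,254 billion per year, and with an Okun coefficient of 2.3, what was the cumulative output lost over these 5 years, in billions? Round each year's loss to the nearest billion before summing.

Year 1995: gap = -2.3 × (7.87 - 4.53) = -7.682%, loss ≈ 10254 × 7.682/100 ≈ 788.
Year 1996: gap = -2.3 × (9.25 - 4.53) = -10.856%, loss ≈ 10254 × 10.856/100 ≈ 1113.
Year 1997: gap = -2.3 × (6.43 - 4.53) = -4.37%, loss ≈ 10254 × 4.37/100 ≈ 448.
Year 1998: gap = -2.3 × (6.3 - 4.53) = -4.071%, loss ≈ 10254 × 4.071/100 ≈ 417.
Year 1999: gap = -2.3 × (6.14 - 4.53) = -3.703%, loss ≈ 10254 × 3.703/100 ≈ 380.
Total lost output = 788 + 1113 + 448 + 417 + 380 = 3146 billion.

$3,146 billion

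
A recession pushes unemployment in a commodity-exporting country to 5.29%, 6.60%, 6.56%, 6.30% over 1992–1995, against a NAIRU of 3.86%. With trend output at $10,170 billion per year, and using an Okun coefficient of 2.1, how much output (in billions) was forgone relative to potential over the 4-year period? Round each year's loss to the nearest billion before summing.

Year 1992: gap = -2.1 × (5.29 - 3.86) = -3.003%, loss ≈ 10170 × 3.003/100 ≈ 305.
Year 1993: gap = -2.1 × (6.6 - 3.86) = -5.754%, loss ≈ 10170 × 5.754/100 ≈ 585.
Year 1994: gap = -2.1 × (6.56 - 3.86) = -5.67%, loss ≈ 10170 × 5.67/100 ≈ 577.
Year 1995: gap = -2.1 × (6.3 - 3.86) = -5.124%, loss ≈ 10170 × 5.124/100 ≈ 521.
Total lost output = 305 + 585 + 577 + 521 = 1988 billion.

$1,988 billion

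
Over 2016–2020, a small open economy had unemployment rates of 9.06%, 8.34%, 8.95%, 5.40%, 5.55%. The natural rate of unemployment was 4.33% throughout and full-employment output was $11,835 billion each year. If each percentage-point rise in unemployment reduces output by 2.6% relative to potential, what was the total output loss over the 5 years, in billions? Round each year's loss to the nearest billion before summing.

Year 2016: gap = -2.6 × (9.06 - 4.33) = -12.298%, loss ≈ 11835 × 12.298/100 ≈ 1455.
Year 2017: gap = -2.6 × (8.34 - 4.33) = -10.426%, loss ≈ 11835 × 10.426/100 ≈ 1234.
Year 2018: gap = -2.6 × (8.95 - 4.33) = -12.012%, loss ≈ 11835 × 12.012/100 ≈ 1422.
Year 2019: gap = -2.6 × (5.4 - 4.33) = -2.782%, loss ≈ 11835 × 2.782/100 ≈ 329.
Year 2020: gap = -2.6 × (5.55 - 4.33) = -3.172%, loss ≈ 11835 × 3.172/100 ≈ 375.
Total lost output = 1455 + 1234 + 1422 + 329 + 375 = 4815 billion.

$4,815 billion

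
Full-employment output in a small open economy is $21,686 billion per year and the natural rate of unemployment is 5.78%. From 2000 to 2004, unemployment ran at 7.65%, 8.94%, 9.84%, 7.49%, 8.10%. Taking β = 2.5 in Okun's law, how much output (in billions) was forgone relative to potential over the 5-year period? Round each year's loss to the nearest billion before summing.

Year 2000: gap = -2.5 × (7.65 - 5.78) = -4.675%, loss ≈ 21686 × 4.675/100 ≈ 1014.
Year 2001: gap = -2.5 × (8.94 - 5.78) = -7.9%, loss ≈ 21686 × 7.9/100 ≈ 1713.
Year 2002: gap = -2.5 × (9.84 - 5.78) = -10.15%, loss ≈ 21686 × 10.15/100 ≈ 2201.
Year 2003: gap = -2.5 × (7.49 - 5.78) = -4.275%, loss ≈ 21686 × 4.275/100 ≈ 927.
Year 2004: gap = -2.5 × (8.1 - 5.78) = -5.8%, loss ≈ 21686 × 5.8/100 ≈ 1258.
Total lost output = 1014 + 1713 + 2201 + 927 + 1258 = 7113 billion.

$7,113 billion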